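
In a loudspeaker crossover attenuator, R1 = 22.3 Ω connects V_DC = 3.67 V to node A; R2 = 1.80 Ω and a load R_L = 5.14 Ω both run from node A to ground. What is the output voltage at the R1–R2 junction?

R2 ‖ R_L = (1.80 × 5.14)/(1.80 + 5.14) = 1.333 Ω.
Voltage divider with the loaded lower leg: V_out = 3.67 × 1.333/(22.3 + 1.333) = 3.67 × 0.05641 = 0.2070 V.
(Unloaded it would be 0.274 V; the load pulls it down.)

V_out ≈ 0.207 V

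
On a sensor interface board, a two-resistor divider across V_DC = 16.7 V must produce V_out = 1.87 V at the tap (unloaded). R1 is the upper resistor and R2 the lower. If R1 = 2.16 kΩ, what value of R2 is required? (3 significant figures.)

R2 ≈ 0.272 kΩ

Required fraction k = V_out/V_DC = 0.1120.
R2 = R1 · 0.1120/(1 − 0.1120) = 0.2724 kΩ.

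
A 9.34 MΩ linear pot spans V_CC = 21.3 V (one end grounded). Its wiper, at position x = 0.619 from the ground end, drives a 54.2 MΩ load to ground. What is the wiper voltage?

Split the track: R_lower = x·R_p = 5.781 MΩ, R_upper = (1−x)·R_p = 3.559 MΩ.
Lower segment in parallel with the load: 5.781 ‖ 54.2 = 5.224 MΩ.
V_out = 21.3 × 5.224/(3.559 + 5.224) = 12.67 V.

V_out ≈ 12.7 V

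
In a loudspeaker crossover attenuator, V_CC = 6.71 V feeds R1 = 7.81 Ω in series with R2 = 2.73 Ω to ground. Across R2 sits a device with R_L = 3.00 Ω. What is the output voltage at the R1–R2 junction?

R2 ‖ R_L = (2.73 × 3.00)/(2.73 + 3.00) = 1.429 Ω.
Voltage divider with the loaded lower leg: V_out = 6.71 × 1.429/(7.81 + 1.429) = 6.71 × 0.1547 = 1.038 V.

V_out ≈ 1.04 V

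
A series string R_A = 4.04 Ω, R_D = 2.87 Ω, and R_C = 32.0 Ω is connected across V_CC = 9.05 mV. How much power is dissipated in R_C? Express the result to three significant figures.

The common current is I = 9.05/38.91 = 0.2326 mA.
P = I²R = 0.05410 × 32.0 = 1.731 µW.

P ≈ 1.73 µW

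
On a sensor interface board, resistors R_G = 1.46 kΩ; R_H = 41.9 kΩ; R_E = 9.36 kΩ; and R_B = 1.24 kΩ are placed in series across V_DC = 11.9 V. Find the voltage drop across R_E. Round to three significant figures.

V ≈ 2.06 V

Series total: ΣR = 1.46 + 41.9 + 9.36 + 1.24 = 53.96 kΩ.
V = V_DC · R/ΣR = 11.9 × 0.1735 = 2.064 V.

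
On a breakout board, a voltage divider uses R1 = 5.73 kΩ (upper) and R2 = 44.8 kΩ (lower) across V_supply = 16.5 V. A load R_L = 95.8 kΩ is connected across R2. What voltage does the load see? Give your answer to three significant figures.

V_out ≈ 13.9 V

The load sits in parallel with R2, giving an effective lower resistance R2' = R2·R_L/(R2+R_L) = 30.53 kΩ.
Then V_out = V_supply · R2'/(R1 + R2') = 16.5 × 30.53/36.26 = 13.89 V.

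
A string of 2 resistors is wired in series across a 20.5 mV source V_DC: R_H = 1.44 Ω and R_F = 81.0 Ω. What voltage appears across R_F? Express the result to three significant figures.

V ≈ 20.1 mV

ΣR = 1.44 + 81.0 = 82.44 Ω.
Voltage divider: V = V_DC · (81.00 / 82.44) = 20.5 × 0.9825 = 20.14 mV.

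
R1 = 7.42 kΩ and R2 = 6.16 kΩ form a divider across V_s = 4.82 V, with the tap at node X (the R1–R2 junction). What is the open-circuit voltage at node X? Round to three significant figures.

V_th ≈ 2.19 V

Open-circuit (no load on X): V_th = V_s · R2/(R1 + R2) = 4.82 × 6.16/(7.420 + 6.16) = 2.186 V.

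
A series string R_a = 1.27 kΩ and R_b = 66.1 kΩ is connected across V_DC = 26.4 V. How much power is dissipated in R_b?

P ≈ 10.2 mW

The common current is I = 26.4/67.37 = 0.3919 mA.
P = I²R = 0.1536 × 66.1 = 10.15 mW.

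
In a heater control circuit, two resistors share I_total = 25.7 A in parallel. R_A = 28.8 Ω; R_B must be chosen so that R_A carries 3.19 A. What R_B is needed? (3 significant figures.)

R_B ≈ 4.08 Ω

In a two-way split, I_A/I_total = R_B/(R_A + R_B).
3.19/25.7 = R_B/(R_A + R_B) → R_B = R_A · (0.1241)/(1 − 0.1241) = 28.8 × 0.1417 = 4.081 Ω.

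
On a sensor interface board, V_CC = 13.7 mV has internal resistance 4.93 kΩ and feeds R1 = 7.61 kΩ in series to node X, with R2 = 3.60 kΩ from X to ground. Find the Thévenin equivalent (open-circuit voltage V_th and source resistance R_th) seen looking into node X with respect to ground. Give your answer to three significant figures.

R1' = 4.93 + 7.61 = 12.54 kΩ (source resistance + R1).
Open-circuit (no load on X): V_th = V_CC · R2/(R1' + R2) = 13.7 × 3.60/(12.54 + 3.60) = 3.056 mV.
With V_CC suppressed (replaced by a short), R_th = R1' ‖ R2 = (12.54 × 3.60)/(12.54 + 3.60) = 2.797 kΩ.

V_th ≈ 3.06 mV, R_th ≈ 2.80 kΩ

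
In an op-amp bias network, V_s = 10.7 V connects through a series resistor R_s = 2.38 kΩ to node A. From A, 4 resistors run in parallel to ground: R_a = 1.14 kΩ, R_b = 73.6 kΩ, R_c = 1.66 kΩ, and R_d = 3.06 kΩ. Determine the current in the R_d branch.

I ≈ 0.656 mA

Combine the parallel branches: R_p = (1/1.14 + 1/73.6 + 1/1.66 + 1/3.06)⁻¹ = 0.5495 kΩ.
Node voltage V_A = V_s · R_p/(R_s + R_p) = 10.7 × 0.1876 = 2.007 V.
I(R_d) = V_A / R_d = 2.007/3.06 = 0.6559 mA.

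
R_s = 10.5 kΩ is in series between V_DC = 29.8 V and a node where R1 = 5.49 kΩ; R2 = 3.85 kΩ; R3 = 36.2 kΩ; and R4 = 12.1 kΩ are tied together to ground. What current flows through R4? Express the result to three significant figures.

Combine the parallel branches: R_p = (1/5.49 + 1/3.85 + 1/36.2 + 1/12.1)⁻¹ = 1.811 kΩ.
V_A by voltage divider: V_A = 29.8 × 1.811/(10.5 + 1.811) = 4.384 V.
I(R4) = V_A / R4 = 4.384/12.1 = 0.3623 mA.

I ≈ 0.362 mA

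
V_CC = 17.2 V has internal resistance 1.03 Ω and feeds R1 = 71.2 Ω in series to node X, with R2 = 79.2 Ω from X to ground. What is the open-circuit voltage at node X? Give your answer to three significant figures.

V_th ≈ 9.00 V

R1' = 1.03 + 71.2 = 72.23 Ω (source resistance + R1).
V_th is the unloaded tap voltage: V_CC · R2/(R1'+R2) = 17.2 × 0.5230 = 8.996 V.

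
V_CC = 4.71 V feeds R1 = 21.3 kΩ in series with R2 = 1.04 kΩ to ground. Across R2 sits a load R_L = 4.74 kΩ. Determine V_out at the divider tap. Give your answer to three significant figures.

V_out ≈ 0.181 V

First combine the lower leg with the load: R2 ‖ R_L = 0.8529 kΩ.
Voltage divider with the loaded lower leg: V_out = 4.71 × 0.8529/(21.3 + 0.8529) = 4.71 × 0.03850 = 0.1813 V.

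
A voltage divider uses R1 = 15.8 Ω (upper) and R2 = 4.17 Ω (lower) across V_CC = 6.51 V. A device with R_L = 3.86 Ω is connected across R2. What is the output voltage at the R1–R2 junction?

First combine the lower leg with the load: R2 ‖ R_L = 2.005 Ω.
Then V_out = V_CC · R2'/(R1 + R2') = 6.51 × 2.005/17.80 = 0.7329 V.

V_out ≈ 0.733 V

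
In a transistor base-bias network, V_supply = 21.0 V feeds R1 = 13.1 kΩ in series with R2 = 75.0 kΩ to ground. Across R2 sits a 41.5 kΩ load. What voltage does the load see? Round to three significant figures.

V_out ≈ 14.1 V

First combine the lower leg with the load: R2 ‖ R_L = 26.72 kΩ.
Then V_out = V_supply · R2'/(R1 + R2') = 21.0 × 26.72/39.82 = 14.09 V.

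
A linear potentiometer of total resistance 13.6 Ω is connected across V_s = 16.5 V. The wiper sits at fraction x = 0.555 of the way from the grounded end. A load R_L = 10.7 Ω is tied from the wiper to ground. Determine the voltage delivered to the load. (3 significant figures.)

V_out ≈ 6.97 V

The pot divides into 6.052 Ω above the wiper and 7.548 Ω below.
Lower segment in parallel with the load: 7.548 ‖ 10.7 = 4.426 Ω.
Loaded-divider output: V_out = 16.5 × 0.4224 = 6.970 V.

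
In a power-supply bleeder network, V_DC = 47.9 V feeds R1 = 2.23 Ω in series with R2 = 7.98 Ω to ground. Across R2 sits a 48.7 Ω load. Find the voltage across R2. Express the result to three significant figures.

R2 ‖ R_L = (7.98 × 48.7)/(7.98 + 48.7) = 6.856 Ω.
Now apply the divider: V_out = 47.9 × 0.7546 = 36.14 V.
(Unloaded it would be 37.4 V; the load pulls it down.)

V_out ≈ 36.1 V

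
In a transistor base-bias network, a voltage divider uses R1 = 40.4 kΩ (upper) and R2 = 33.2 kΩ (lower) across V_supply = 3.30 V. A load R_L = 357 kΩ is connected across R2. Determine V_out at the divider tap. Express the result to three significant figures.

V_out ≈ 1.42 V

First combine the lower leg with the load: R2 ‖ R_L = 30.38 kΩ.
Voltage divider with the loaded lower leg: V_out = 3.30 × 30.38/(40.4 + 30.38) = 3.30 × 0.4292 = 1.416 V.
(Unloaded it would be 1.49 V; the load pulls it down.)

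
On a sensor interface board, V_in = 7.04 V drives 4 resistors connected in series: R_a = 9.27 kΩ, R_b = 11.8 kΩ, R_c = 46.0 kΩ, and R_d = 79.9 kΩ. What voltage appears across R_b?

Total series resistance ΣR = 9.27 + 11.8 + 46.0 + 79.9 = 147.0 kΩ.
By the voltage-divider rule, V = 7.04 × 11.80/147.0 = 0.5652 V.

V ≈ 0.565 V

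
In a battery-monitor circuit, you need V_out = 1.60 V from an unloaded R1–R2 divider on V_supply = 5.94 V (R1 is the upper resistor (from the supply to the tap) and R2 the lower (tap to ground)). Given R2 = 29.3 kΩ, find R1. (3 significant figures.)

The divider ratio is R2/(R1+R2) = 1.60/5.94 = 0.2694.
So R1 = R2 · (V_supply/V_out − 1) = 29.3 × (5.94/1.60 − 1) = 29.3 × 2.712 = 79.48 kΩ.

R1 ≈ 79.5 kΩ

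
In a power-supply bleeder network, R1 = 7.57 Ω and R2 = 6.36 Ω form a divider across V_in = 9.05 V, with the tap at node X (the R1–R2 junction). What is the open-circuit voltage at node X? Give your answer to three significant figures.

V_th ≈ 4.13 V

V_th is the unloaded tap voltage: V_in · R2/(R1+R2) = 9.05 × 0.4566 = 4.132 V.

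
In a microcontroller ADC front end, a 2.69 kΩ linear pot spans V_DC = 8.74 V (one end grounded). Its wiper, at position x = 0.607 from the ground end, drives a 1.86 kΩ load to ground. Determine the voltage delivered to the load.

Split the track: R_lower = x·R_p = 1.633 kΩ, R_upper = (1−x)·R_p = 1.057 kΩ.
(x·R_p) ‖ R_L = 0.8695 kΩ.
Loaded-divider output: V_out = 8.74 × 0.4513 = 3.944 V.

V_out ≈ 3.94 V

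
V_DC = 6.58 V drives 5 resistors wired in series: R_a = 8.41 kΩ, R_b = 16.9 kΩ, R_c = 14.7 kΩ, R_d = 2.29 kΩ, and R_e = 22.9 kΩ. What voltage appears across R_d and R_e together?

Total series resistance ΣR = 8.41 + 16.9 + 14.7 + 2.29 + 22.9 = 65.20 kΩ.
R_{R_d..R_e} = 2.29 + 22.9 = 25.19 kΩ.
By the voltage-divider rule, V = 6.58 × 25.19/65.20 = 2.542 V.

V ≈ 2.54 V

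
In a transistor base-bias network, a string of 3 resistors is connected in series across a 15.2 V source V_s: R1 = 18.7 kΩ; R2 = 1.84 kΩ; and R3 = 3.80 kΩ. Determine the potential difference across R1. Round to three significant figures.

ΣR = 18.7 + 1.84 + 3.80 = 24.34 kΩ.
V = V_s · R/ΣR = 15.2 × 0.7683 = 11.68 V.

V ≈ 11.7 V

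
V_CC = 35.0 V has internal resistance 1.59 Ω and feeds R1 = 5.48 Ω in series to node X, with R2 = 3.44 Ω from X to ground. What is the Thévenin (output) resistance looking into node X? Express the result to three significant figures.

R1' = 1.59 + 5.48 = 7.070 Ω (source resistance + R1).
With V_CC suppressed (replaced by a short), R_th = R1' ‖ R2 = (7.070 × 3.44)/(7.070 + 3.44) = 2.314 Ω.

R_th ≈ 2.31 Ω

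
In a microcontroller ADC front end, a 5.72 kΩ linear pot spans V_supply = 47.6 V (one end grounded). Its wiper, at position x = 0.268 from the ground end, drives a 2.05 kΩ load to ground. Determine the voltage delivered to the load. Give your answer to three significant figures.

V_out ≈ 8.24 V

Split the track: R_lower = x·R_p = 1.533 kΩ, R_upper = (1−x)·R_p = 4.187 kΩ.
R_L loads the lower segment: effective lower R = 0.8771 kΩ.
Then V_out = V_supply · 0.8771/(4.187 + 0.8771) = 8.244 V.
(Unloaded: V_out = x·V_supply = 12.8 V.)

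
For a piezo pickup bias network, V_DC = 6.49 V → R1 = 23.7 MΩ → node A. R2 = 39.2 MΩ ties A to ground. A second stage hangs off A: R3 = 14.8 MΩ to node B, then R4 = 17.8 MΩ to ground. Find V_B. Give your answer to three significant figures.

The second stage (R3 + R4 = 32.60 MΩ) loads node A in parallel with R2.
Effective lower resistance at A: R2 ‖ 32.60 = 17.80 MΩ.
First divider: V_A = V_DC · 17.80/(23.7 + 17.80) = 2.784 V.
V_B = V_A × 0.5460 = 1.520 V.

V_B ≈ 1.52 V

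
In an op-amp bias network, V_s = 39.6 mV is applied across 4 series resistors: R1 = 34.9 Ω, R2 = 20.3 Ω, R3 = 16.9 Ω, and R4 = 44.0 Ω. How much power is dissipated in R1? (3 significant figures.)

Series current I = V_s/ΣR = 39.6/116.1 = 0.3411 mA.
V(R1) = I·R = 11.90 mV; P = V·I = 11.90 × 0.3411 = 4.060 µW.

P ≈ 4.06 µW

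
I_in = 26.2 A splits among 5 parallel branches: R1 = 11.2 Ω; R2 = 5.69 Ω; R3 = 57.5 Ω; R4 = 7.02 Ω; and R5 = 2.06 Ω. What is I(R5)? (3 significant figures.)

Conductances: ΣG = 1/11.2 + 1/5.69 + 1/57.5 + 1/7.02 + 1/2.06 = 0.9103 (1/Ω).
R5 takes the fraction G_k/ΣG = 0.4854/0.9103 = 0.5333, so I = 26.2 × 0.5333 = 13.97 A.

I ≈ 14.0 A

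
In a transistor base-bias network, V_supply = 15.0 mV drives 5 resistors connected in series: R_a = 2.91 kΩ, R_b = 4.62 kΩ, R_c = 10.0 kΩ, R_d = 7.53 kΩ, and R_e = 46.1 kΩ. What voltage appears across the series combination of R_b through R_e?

Total series resistance ΣR = 2.91 + 4.62 + 10.0 + 7.53 + 46.1 = 71.16 kΩ.
R_{R_b..R_e} = 4.62 + 10.0 + 7.53 + 46.1 = 68.25 kΩ.
Voltage divider: V = V_supply · (68.25 / 71.16) = 15.0 × 0.9591 = 14.39 mV.

V ≈ 14.4 mV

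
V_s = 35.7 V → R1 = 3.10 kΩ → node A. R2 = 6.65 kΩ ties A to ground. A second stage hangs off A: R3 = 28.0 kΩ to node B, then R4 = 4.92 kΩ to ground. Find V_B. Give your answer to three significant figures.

Looking into the second stage from A: R3 + R4 = 32.92 kΩ appears in parallel with R2.
R2 ‖ (R3+R4) = 5.532 kΩ.
So V_A = 35.7 × 0.6409 = 22.88 V.
Then the unloaded second divider: V_B = V_A × R4/(R3+R4) = 22.88 × 0.1495 = 3.419 V.

V_B ≈ 3.42 V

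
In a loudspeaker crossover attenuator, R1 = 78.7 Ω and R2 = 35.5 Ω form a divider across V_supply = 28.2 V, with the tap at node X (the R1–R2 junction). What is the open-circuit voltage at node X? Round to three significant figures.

With X open, the divider is unloaded: V_th = 28.2 × 35.5/114.2 = 8.766 V.

V_th ≈ 8.77 V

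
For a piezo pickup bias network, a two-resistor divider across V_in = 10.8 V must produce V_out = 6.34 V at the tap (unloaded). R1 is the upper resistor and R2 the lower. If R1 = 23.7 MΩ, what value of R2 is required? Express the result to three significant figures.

The divider ratio is R2/(R1+R2) = 6.34/10.8 = 0.5870.
Rearranging, R2 = R1·k/(1−k) = 23.7 × 1.422 = 33.69 MΩ.

R2 ≈ 33.7 MΩ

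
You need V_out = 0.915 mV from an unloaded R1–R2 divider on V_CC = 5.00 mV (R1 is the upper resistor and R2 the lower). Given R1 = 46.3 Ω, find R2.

Required fraction k = V_out/V_CC = 0.1830.
R2 = R1 · 0.1830/(1 − 0.1830) = 10.37 Ω.

R2 ≈ 10.4 Ω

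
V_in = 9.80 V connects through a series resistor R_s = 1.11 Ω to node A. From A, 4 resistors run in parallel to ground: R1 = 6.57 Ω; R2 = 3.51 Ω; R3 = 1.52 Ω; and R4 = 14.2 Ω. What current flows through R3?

Parallel bank: R_p = 1/(1/6.57 + 1/3.51 + 1/1.52 + 1/14.2) = 0.8581 Ω.
V_A by voltage divider: V_A = 9.80 × 0.8581/(1.11 + 0.8581) = 4.273 V.
Branch current I = V_A/R3 = 4.273/1.52 = 2.811 A.
(Check via current divider: I_total = 4.980 A; share G_k/ΣG = 0.5645 → same result.)

I ≈ 2.81 A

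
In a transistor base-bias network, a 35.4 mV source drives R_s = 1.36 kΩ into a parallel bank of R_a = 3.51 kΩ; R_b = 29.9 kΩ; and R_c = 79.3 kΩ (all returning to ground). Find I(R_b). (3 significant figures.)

Equivalent of the parallel group: R_p = 3.022 kΩ.
V_A by voltage divider: V_A = 35.4 × 3.022/(1.36 + 3.022) = 24.41 mV.
Branch current I = V_A/R_b = 24.41/29.9 = 0.8165 µA.
(Check via current divider: I_total = 8.079 µA; share G_k/ΣG = 0.1011 → same result.)

I ≈ 0.816 µA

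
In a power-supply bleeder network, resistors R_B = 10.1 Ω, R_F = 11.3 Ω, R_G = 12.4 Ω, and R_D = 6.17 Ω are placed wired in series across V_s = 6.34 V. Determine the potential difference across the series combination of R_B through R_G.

V ≈ 5.36 V

Series total: ΣR = 10.1 + 11.3 + 12.4 + 6.17 = 39.97 Ω.
R_{R_B..R_G} = 10.1 + 11.3 + 12.4 = 33.80 Ω.
By the voltage-divider rule, V = 6.34 × 33.80/39.97 = 5.361 V.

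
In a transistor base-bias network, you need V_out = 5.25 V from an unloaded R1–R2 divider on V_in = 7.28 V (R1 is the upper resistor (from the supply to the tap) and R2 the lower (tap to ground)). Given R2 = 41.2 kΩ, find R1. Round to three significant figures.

V_out/V_in = R2/(R1+R2) = 0.7212.
So R1 = R2 · (V_in/V_out − 1) = 41.2 × (7.28/5.25 − 1) = 41.2 × 0.3867 = 15.93 kΩ.

R1 ≈ 15.9 kΩ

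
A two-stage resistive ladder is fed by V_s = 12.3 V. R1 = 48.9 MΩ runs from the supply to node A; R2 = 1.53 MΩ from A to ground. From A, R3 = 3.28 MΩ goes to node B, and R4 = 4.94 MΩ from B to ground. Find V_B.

V_B ≈ 0.190 V

Node A sees R2 in parallel with the series input of stage 2, R3 + R4 = 8.220 MΩ.
Effective lower resistance at A: R2 ‖ 8.220 = 1.290 MΩ.
So V_A = 12.3 × 0.02570 = 0.3161 V.
Then the unloaded second divider: V_B = V_A × R4/(R3+R4) = 0.3161 × 0.6010 = 0.1900 V.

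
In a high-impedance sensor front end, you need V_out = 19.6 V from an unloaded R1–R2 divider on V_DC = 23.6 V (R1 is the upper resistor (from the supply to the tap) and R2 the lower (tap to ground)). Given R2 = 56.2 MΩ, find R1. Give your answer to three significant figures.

R1 ≈ 11.5 MΩ

The divider ratio is R2/(R1+R2) = 19.6/23.6 = 0.8305.
Rearranging, R1 = R2·(1−k)/k = 56.2 × 0.2041 = 11.47 MΩ.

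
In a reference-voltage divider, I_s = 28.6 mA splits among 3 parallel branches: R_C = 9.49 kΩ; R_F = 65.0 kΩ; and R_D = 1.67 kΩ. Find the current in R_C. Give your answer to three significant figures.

I ≈ 4.19 mA

Conductances: ΣG = 1/9.49 + 1/65.0 + 1/1.67 = 0.7196 (1/kΩ).
R_C takes the fraction G_k/ΣG = 0.1054/0.7196 = 0.1464, so I = 28.6 × 0.1464 = 4.188 mA.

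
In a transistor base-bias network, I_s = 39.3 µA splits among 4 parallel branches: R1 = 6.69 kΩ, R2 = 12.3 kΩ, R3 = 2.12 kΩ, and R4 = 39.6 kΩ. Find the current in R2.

I ≈ 4.39 µA

Conductances: ΣG = 1/6.69 + 1/12.3 + 1/2.12 + 1/39.6 = 0.7277 (1/kΩ).
Current divider: I(R2) = I_s · G_k/ΣG = 39.3 × (0.08130/0.7277) = 39.3 × 0.1117 = 4.391 µA.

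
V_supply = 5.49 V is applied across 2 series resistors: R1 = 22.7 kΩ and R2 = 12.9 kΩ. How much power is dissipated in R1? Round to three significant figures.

P ≈ 0.540 mW

Series current I = V_supply/ΣR = 5.49/35.60 = 0.1542 mA.
P = I²R = 0.02378 × 22.7 = 0.5398 mW.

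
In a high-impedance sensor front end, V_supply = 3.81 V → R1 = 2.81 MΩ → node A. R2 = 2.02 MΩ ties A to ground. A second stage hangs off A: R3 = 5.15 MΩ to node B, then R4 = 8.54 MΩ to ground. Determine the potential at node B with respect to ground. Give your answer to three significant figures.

V_B ≈ 0.915 V

Looking into the second stage from A: R3 + R4 = 13.69 MΩ appears in parallel with R2.
R2 ‖ (R3+R4) = 1.760 MΩ.
So V_A = 3.81 × 0.3852 = 1.467 V.
Stage 2 is unloaded, so V_B = V_A · R4/(R3+R4) = 1.467 × 8.54/13.69 = 0.9154 V.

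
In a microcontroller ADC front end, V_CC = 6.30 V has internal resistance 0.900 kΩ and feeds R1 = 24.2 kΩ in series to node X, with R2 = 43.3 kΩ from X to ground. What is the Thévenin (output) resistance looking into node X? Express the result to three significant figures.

R_th ≈ 15.9 kΩ

R1' = 0.900 + 24.2 = 25.10 kΩ (source resistance + R1).
Looking into X with the source shorted: R_th = R1'·R2/(R1'+R2) = 25.10 × 43.3/68.40 = 15.89 kΩ.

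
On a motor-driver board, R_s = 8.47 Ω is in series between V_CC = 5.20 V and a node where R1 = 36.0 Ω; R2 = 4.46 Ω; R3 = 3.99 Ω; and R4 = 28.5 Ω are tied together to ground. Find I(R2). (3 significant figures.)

I ≈ 0.210 A

Combine the parallel branches: R_p = (1/36.0 + 1/4.46 + 1/3.99 + 1/28.5)⁻¹ = 1.860 Ω.
Node voltage V_A = V_CC · R_p/(R_s + R_p) = 5.20 × 0.1800 = 0.9362 V.
Branch current I = V_A/R2 = 0.9362/4.46 = 0.2099 A.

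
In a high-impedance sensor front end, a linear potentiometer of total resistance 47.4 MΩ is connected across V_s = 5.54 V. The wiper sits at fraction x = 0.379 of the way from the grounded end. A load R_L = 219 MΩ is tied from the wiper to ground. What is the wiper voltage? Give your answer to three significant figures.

The pot divides into 29.44 MΩ above the wiper and 17.96 MΩ below.
(x·R_p) ‖ R_L = 16.60 MΩ.
Loaded-divider output: V_out = 5.54 × 0.3606 = 1.998 V.

V_out ≈ 2.00 V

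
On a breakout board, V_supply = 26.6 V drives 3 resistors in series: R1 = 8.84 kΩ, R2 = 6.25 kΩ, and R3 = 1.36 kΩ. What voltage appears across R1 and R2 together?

V ≈ 24.4 V

ΣR = 8.84 + 6.25 + 1.36 = 16.45 kΩ.
R_{R1..R2} = 8.84 + 6.25 = 15.09 kΩ.
Voltage divider: V = V_supply · (15.09 / 16.45) = 26.6 × 0.9173 = 24.40 V.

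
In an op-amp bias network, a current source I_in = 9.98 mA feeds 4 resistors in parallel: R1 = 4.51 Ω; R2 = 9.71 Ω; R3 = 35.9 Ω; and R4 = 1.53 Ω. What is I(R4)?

Total conductance ΣG = 1/4.51 + 1/9.71 + 1/35.9 + 1/1.53 = 1.006 (units of 1/Ω).
By the current-divider rule, I = I_in · G_k/ΣG = 9.98 × 0.6496 = 6.483 mA.

I ≈ 6.48 mA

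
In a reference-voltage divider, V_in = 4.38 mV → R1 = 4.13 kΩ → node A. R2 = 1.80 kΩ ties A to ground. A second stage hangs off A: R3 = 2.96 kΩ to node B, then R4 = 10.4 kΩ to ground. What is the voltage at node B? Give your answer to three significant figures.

Node A sees R2 in parallel with the series input of stage 2, R3 + R4 = 13.36 kΩ.
R2 ‖ (R3+R4) = 1.586 kΩ.
V_A = 4.38 × 1.586/(4.13 + 1.586) = 1.215 mV.
Then the unloaded second divider: V_B = V_A × R4/(R3+R4) = 1.215 × 0.7784 = 0.9462 mV.

V_B ≈ 0.946 mV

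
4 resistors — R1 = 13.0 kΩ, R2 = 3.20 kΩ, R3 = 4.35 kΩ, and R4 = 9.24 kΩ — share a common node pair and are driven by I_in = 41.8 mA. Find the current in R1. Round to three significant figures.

ΣG = 1/13.0 + 1/3.20 + 1/4.35 + 1/9.24 = 0.7275.
R1 takes the fraction G_k/ΣG = 0.07692/0.7275 = 0.1057, so I = 41.8 × 0.1057 = 4.420 mA.

I ≈ 4.42 mA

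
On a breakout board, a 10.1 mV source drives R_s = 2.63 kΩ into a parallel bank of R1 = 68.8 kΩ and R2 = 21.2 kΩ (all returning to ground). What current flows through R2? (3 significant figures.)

Equivalent of the parallel group: R_p = 16.21 kΩ.
V_A by voltage divider: V_A = 10.1 × 16.21/(2.63 + 16.21) = 8.690 mV.
Branch current I = V_A/R2 = 8.690/21.2 = 0.4099 µA.

I ≈ 0.410 µA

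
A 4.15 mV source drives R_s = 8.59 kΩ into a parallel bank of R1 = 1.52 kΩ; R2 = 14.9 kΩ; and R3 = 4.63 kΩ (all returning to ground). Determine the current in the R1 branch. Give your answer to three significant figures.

I ≈ 0.301 µA

Combine the parallel branches: R_p = (1/1.52 + 1/14.9 + 1/4.63)⁻¹ = 1.063 kΩ.
V_A by voltage divider: V_A = 4.15 × 1.063/(8.59 + 1.063) = 0.4569 mV.
Branch current I = V_A/R1 = 0.4569/1.52 = 0.3006 µA.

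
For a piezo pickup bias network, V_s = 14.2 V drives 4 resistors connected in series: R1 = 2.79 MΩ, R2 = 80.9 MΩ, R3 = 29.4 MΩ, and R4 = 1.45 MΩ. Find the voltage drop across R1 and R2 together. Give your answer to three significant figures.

Series total: ΣR = 2.79 + 80.9 + 29.4 + 1.45 = 114.5 MΩ.
R_{R1..R2} = 2.79 + 80.9 = 83.69 MΩ.
By the voltage-divider rule, V = 14.2 × 83.69/114.5 = 10.38 V.

V ≈ 10.4 V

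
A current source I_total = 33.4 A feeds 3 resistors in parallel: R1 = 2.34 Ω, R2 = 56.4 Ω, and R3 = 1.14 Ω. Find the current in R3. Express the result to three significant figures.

ΣG = 1/2.34 + 1/56.4 + 1/1.14 = 1.322.
R3 takes the fraction G_k/ΣG = 0.8772/1.322 = 0.6634, so I = 33.4 × 0.6634 = 22.16 A.

I ≈ 22.2 A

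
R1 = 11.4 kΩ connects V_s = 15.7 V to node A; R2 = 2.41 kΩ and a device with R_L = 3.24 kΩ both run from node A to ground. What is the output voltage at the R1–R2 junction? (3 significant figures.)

The load sits in parallel with R2, giving an effective lower resistance R2' = R2·R_L/(R2+R_L) = 1.382 kΩ.
Now apply the divider: V_out = 15.7 × 0.1081 = 1.698 V.

V_out ≈ 1.70 V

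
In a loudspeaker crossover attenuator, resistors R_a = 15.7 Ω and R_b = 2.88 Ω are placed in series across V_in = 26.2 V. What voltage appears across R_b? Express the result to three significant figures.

Total series resistance ΣR = 15.7 + 2.88 = 18.58 Ω.
Voltage divider: V = V_in · (2.880 / 18.58) = 26.2 × 0.1550 = 4.061 V.

V ≈ 4.06 V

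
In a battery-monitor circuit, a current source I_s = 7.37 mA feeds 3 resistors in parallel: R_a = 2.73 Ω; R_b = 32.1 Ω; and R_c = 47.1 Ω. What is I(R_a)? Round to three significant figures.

ΣG = 1/2.73 + 1/32.1 + 1/47.1 = 0.4187.
By the current-divider rule, I = I_s · G_k/ΣG = 7.37 × 0.8749 = 6.448 mA.

I ≈ 6.45 mA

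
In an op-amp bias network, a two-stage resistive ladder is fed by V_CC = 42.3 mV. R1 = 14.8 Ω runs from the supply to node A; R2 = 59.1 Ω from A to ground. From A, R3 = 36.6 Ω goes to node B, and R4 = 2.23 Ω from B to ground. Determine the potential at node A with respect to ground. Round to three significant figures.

V_A ≈ 25.9 mV

Node A sees R2 in parallel with the series input of stage 2, R3 + R4 = 38.83 Ω.
R2 ‖ (R3+R4) = 23.43 Ω.
First divider: V_A = V_CC · 23.43/(14.8 + 23.43) = 25.93 mV.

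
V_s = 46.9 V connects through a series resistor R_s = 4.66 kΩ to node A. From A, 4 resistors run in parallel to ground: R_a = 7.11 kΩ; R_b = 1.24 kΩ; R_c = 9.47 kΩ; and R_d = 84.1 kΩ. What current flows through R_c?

Combine the parallel branches: R_p = (1/7.11 + 1/1.24 + 1/9.47 + 1/84.1)⁻¹ = 0.9393 kΩ.
V_A = 46.9 × 0.9393/5.599 = 7.868 V.
I(R_c) = V_A / R_c = 7.868/9.47 = 0.8308 mA.

I ≈ 0.831 mA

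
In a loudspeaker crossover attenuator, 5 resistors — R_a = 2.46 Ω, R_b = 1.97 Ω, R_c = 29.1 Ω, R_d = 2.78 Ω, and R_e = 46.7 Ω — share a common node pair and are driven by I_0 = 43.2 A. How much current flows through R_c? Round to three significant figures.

Total conductance ΣG = 1/2.46 + 1/1.97 + 1/29.1 + 1/2.78 + 1/46.7 = 1.330 (units of 1/Ω).
By the current-divider rule, I = I_0 · G_k/ΣG = 43.2 × 0.02585 = 1.117 A.

I ≈ 1.12 A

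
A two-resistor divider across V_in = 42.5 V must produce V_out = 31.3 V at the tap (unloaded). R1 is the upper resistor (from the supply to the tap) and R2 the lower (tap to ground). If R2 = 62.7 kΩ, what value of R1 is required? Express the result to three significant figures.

The divider ratio is R2/(R1+R2) = 31.3/42.5 = 0.7365.
So R1 = R2 · (V_in/V_out − 1) = 62.7 × (42.5/31.3 − 1) = 62.7 × 0.3578 = 22.44 kΩ.

R1 ≈ 22.4 kΩ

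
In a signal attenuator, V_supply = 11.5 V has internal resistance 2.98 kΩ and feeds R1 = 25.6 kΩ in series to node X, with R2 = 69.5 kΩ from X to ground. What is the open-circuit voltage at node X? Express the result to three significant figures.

R1' = 2.98 + 25.6 = 28.58 kΩ (source resistance + R1).
With X open, the divider is unloaded: V_th = 11.5 × 69.5/98.08 = 8.149 V.

V_th ≈ 8.15 V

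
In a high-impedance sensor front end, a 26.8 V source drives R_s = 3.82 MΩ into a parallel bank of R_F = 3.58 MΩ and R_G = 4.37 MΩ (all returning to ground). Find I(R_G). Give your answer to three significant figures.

I ≈ 2.09 µA

Combine the parallel branches: R_p = (1/3.58 + 1/4.37)⁻¹ = 1.968 MΩ.
V_A = 26.8 × 1.968/5.788 = 9.112 V.
Branch current I = V_A/R_G = 9.112/4.37 = 2.085 µA.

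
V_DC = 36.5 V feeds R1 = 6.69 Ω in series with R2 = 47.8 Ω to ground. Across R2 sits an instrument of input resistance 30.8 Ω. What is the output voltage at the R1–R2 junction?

R2 ‖ R_L = (47.8 × 30.8)/(47.8 + 30.8) = 18.73 Ω.
Voltage divider with the loaded lower leg: V_out = 36.5 × 18.73/(6.69 + 18.73) = 36.5 × 0.7368 = 26.89 V.

V_out ≈ 26.9 V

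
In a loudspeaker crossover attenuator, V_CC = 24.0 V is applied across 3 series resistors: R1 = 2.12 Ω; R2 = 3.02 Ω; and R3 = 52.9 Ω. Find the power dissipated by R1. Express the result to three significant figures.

P ≈ 0.362 W

ΣR = 58.04 Ω → I = 24.0/58.04 = 0.4135 A.
P = I²R = 0.1710 × 2.12 = 0.3625 W.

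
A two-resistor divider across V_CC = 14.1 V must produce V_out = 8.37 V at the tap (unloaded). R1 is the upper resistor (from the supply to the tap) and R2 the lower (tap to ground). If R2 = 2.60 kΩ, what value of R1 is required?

The divider ratio is R2/(R1+R2) = 8.37/14.1 = 0.5936.
R1 = R2·(1/k − 1) = 2.60 × 0.6846 = 1.780 kΩ.

R1 ≈ 1.78 kΩ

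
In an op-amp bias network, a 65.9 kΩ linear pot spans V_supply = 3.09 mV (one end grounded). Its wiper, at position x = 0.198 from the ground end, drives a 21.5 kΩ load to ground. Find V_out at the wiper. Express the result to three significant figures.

V_out ≈ 0.412 mV

The pot divides into 52.85 kΩ above the wiper and 13.05 kΩ below.
(x·R_p) ‖ R_L = 8.120 kΩ.
Then V_out = V_supply · 8.120/(52.85 + 8.120) = 0.4115 mV.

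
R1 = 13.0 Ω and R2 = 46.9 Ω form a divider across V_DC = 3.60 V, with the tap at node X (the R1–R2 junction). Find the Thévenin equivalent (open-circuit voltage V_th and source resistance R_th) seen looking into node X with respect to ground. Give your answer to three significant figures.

V_th ≈ 2.82 V, R_th ≈ 10.2 Ω

V_th is the unloaded tap voltage: V_DC · R2/(R1+R2) = 3.60 × 0.7830 = 2.819 V.
Looking into X with the source shorted: R_th = R1·R2/(R1+R2) = 13.00 × 46.9/59.90 = 10.18 Ω.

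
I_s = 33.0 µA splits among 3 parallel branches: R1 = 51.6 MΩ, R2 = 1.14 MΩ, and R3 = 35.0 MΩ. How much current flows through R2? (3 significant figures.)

ΣG = 1/51.6 + 1/1.14 + 1/35.0 = 0.9251.
Current divider: I(R2) = I_s · G_k/ΣG = 33.0 × (0.8772/0.9251) = 33.0 × 0.9482 = 31.29 µA.

I ≈ 31.3 µA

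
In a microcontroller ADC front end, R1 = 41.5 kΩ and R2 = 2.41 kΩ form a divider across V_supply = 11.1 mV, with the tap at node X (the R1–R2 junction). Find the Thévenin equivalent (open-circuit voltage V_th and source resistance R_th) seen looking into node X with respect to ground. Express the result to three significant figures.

V_th is the unloaded tap voltage: V_supply · R2/(R1+R2) = 11.1 × 0.05488 = 0.6092 mV.
Looking into X with the source shorted: R_th = R1·R2/(R1+R2) = 41.50 × 2.41/43.91 = 2.278 kΩ.

V_th ≈ 0.609 mV, R_th ≈ 2.28 kΩ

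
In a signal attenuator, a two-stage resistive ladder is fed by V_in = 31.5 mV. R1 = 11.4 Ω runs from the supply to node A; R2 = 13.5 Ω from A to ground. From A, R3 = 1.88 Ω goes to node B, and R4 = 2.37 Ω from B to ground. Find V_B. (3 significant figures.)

Node A sees R2 in parallel with the series input of stage 2, R3 + R4 = 4.250 Ω.
R2 ‖ (R3+R4) = 3.232 Ω.
V_A = 31.5 × 3.232/(11.4 + 3.232) = 6.959 mV.
Stage 2 is unloaded, so V_B = V_A · R4/(R3+R4) = 6.959 × 2.37/4.250 = 3.880 mV.

V_B ≈ 3.88 mV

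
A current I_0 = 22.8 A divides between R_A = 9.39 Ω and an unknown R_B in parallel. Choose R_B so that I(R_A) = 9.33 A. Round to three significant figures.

The fraction through R_A equals R_B/(R_A+R_B).
9.33/22.8 = R_B/(R_A + R_B) → R_B = R_A · (0.4092)/(1 − 0.4092) = 9.39 × 0.6927 = 6.504 Ω.

R_B ≈ 6.50 Ω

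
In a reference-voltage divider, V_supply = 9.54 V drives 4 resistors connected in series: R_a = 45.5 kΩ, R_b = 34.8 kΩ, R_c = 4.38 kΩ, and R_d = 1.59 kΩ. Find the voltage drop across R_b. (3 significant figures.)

V ≈ 3.85 V

Total series resistance ΣR = 45.5 + 34.8 + 4.38 + 1.59 = 86.27 kΩ.
By the voltage-divider rule, V = 9.54 × 34.80/86.27 = 3.848 V.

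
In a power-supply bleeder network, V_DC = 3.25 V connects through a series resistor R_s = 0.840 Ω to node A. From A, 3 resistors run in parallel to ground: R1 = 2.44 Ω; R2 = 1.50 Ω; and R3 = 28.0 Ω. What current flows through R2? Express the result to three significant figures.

Parallel bank: R_p = 1/(1/2.44 + 1/1.50 + 1/28.0) = 0.8991 Ω.
V_A = 3.25 × 0.8991/1.739 = 1.680 V.
I(R2) = V_A / R2 = 1.680/1.50 = 1.120 A.
(Check via current divider: I_total = 1.869 A; share G_k/ΣG = 0.5994 → same result.)

I ≈ 1.12 A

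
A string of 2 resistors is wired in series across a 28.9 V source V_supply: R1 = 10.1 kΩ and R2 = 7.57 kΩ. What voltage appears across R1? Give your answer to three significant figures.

Series total: ΣR = 10.1 + 7.57 = 17.67 kΩ.
Voltage divider: V = V_supply · (10.10 / 17.67) = 28.9 × 0.5716 = 16.52 V.

V ≈ 16.5 V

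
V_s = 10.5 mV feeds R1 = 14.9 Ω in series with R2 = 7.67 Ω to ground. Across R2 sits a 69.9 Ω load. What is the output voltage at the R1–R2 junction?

V_out ≈ 3.33 mV

The load sits in parallel with R2, giving an effective lower resistance R2' = R2·R_L/(R2+R_L) = 6.912 Ω.
Now apply the divider: V_out = 10.5 × 0.3169 = 3.327 mV.
(Unloaded it would be 3.57 mV; the load pulls it down.)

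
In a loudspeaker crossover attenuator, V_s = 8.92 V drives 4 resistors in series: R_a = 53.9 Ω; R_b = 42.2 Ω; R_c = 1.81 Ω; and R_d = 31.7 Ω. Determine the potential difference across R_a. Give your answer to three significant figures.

V ≈ 3.71 V

ΣR = 53.9 + 42.2 + 1.81 + 31.7 = 129.6 Ω.
By the voltage-divider rule, V = 8.92 × 53.90/129.6 = 3.709 V.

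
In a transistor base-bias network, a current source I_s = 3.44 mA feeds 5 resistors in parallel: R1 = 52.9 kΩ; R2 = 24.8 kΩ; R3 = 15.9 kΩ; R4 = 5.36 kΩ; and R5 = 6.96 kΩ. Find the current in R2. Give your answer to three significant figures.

Total conductance ΣG = 1/52.9 + 1/24.8 + 1/15.9 + 1/5.36 + 1/6.96 = 0.4524 (units of 1/kΩ).
By the current-divider rule, I = I_s · G_k/ΣG = 3.44 × 0.08914 = 0.3066 mA.

I ≈ 0.307 mA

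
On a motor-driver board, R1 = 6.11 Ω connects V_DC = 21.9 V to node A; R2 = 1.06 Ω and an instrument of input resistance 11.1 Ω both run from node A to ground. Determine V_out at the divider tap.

V_out ≈ 2.99 V

First combine the lower leg with the load: R2 ‖ R_L = 0.9676 Ω.
Then V_out = V_DC · R2'/(R1 + R2') = 21.9 × 0.9676/7.078 = 2.994 V.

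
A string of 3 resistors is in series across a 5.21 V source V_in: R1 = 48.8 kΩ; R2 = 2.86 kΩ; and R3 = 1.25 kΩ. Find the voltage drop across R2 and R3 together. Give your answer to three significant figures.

Total series resistance ΣR = 48.8 + 2.86 + 1.25 = 52.91 kΩ.
R_{R2..R3} = 2.86 + 1.25 = 4.110 kΩ.
V = V_in · R/ΣR = 5.21 × 0.07768 = 0.4047 V.

V ≈ 0.405 V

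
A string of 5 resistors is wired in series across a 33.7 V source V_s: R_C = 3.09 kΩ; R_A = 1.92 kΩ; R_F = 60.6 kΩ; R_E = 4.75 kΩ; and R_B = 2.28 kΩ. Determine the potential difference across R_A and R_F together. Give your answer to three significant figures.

V ≈ 29.0 V

Total series resistance ΣR = 3.09 + 1.92 + 60.6 + 4.75 + 2.28 = 72.64 kΩ.
R_{R_A..R_F} = 1.92 + 60.6 = 62.52 kΩ.
By the voltage-divider rule, V = 33.7 × 62.52/72.64 = 29.01 V.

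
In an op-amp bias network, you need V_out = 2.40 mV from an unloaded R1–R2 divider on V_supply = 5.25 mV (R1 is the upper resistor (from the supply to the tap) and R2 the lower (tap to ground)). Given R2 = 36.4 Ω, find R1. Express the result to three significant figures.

Required fraction k = V_out/V_supply = 0.4571.
Rearranging, R1 = R2·(1−k)/k = 36.4 × 1.188 = 43.23 Ω.

R1 ≈ 43.2 Ω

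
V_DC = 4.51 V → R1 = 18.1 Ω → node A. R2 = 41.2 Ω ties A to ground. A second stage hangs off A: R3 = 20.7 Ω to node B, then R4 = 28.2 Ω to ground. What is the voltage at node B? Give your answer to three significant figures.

V_B ≈ 1.44 V

The second stage (R3 + R4 = 48.90 Ω) loads node A in parallel with R2.
Effective lower resistance at A: R2 ‖ 48.90 = 22.36 Ω.
First divider: V_A = V_DC · 22.36/(18.1 + 22.36) = 2.492 V.
Stage 2 is unloaded, so V_B = V_A · R4/(R3+R4) = 2.492 × 28.2/48.90 = 1.437 V.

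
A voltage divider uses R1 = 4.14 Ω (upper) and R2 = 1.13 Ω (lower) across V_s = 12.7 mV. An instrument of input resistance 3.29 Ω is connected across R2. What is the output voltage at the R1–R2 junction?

V_out ≈ 2.14 mV

First combine the lower leg with the load: R2 ‖ R_L = 0.8411 Ω.
Voltage divider with the loaded lower leg: V_out = 12.7 × 0.8411/(4.14 + 0.8411) = 12.7 × 0.1689 = 2.145 mV.
(Unloaded it would be 2.72 mV; the load pulls it down.)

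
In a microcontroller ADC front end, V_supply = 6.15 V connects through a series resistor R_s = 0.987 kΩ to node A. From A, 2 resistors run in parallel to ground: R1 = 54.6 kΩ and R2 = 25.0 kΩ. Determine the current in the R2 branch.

I ≈ 0.233 mA

Parallel bank: R_p = 1/(1/54.6 + 1/25.0) = 17.15 kΩ.
V_A = 6.15 × 17.15/18.14 = 5.815 V.
Branch current I = V_A/R2 = 5.815/25.0 = 0.2326 mA.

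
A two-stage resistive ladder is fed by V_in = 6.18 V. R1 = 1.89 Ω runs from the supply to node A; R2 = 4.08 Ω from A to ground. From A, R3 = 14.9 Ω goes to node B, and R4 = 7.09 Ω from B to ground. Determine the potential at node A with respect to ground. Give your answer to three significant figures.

Looking into the second stage from A: R3 + R4 = 21.99 Ω appears in parallel with R2.
Effective lower resistance at A: R2 ‖ 21.99 = 3.441 Ω.
First divider: V_A = V_in · 3.441/(1.89 + 3.441) = 3.989 V.

V_A ≈ 3.99 V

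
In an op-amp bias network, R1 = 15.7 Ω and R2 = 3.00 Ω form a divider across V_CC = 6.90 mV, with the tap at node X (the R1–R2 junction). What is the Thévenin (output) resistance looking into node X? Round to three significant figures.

R_th ≈ 2.52 Ω

Looking into X with the source shorted: R_th = R1·R2/(R1+R2) = 15.70 × 3.00/18.70 = 2.519 Ω.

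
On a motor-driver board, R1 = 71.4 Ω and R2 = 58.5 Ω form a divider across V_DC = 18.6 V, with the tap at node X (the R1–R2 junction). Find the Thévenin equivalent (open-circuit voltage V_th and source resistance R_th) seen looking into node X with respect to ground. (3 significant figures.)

Open-circuit (no load on X): V_th = V_DC · R2/(R1 + R2) = 18.6 × 58.5/(71.40 + 58.5) = 8.376 V.
Looking into X with the source shorted: R_th = R1·R2/(R1+R2) = 71.40 × 58.5/129.9 = 32.15 Ω.

V_th ≈ 8.38 V, R_th ≈ 32.2 Ω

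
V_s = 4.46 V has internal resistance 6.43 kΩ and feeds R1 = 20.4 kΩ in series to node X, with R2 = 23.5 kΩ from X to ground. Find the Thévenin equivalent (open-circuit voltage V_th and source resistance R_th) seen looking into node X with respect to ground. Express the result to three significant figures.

V_th ≈ 2.08 V, R_th ≈ 12.5 kΩ

R1' = 6.43 + 20.4 = 26.83 kΩ (source resistance + R1).
Open-circuit (no load on X): V_th = V_s · R2/(R1' + R2) = 4.46 × 23.5/(26.83 + 23.5) = 2.082 V.
With V_s suppressed (replaced by a short), R_th = R1' ‖ R2 = (26.83 × 23.5)/(26.83 + 23.5) = 12.53 kΩ.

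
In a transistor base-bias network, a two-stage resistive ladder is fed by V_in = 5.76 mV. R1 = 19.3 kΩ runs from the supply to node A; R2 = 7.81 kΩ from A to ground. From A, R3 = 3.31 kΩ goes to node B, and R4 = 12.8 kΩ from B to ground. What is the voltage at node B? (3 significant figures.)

Looking into the second stage from A: R3 + R4 = 16.11 kΩ appears in parallel with R2.
R2 ‖ (R3+R4) = 5.260 kΩ.
First divider: V_A = V_in · 5.260/(19.3 + 5.260) = 1.234 mV.
V_B = V_A × 0.7945 = 0.9802 mV.

V_B ≈ 0.980 mV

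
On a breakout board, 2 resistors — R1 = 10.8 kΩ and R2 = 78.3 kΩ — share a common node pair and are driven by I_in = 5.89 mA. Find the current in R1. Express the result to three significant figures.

Two-branch current divider: I_k = I_in · R_other/(R_1 + R_2).
I(R1) = 5.89 × 78.3/(10.8 + 78.3) = 5.89 × 0.8788 = 5.176 mA.

I ≈ 5.18 mA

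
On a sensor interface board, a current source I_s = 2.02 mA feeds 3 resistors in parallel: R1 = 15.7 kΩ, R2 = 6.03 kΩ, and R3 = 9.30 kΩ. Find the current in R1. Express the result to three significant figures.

Conductances: ΣG = 1/15.7 + 1/6.03 + 1/9.30 = 0.3371 (1/kΩ).
Current divider: I(R1) = I_s · G_k/ΣG = 2.02 × (0.06369/0.3371) = 2.02 × 0.1890 = 0.3817 mA.

I ≈ 0.382 mA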